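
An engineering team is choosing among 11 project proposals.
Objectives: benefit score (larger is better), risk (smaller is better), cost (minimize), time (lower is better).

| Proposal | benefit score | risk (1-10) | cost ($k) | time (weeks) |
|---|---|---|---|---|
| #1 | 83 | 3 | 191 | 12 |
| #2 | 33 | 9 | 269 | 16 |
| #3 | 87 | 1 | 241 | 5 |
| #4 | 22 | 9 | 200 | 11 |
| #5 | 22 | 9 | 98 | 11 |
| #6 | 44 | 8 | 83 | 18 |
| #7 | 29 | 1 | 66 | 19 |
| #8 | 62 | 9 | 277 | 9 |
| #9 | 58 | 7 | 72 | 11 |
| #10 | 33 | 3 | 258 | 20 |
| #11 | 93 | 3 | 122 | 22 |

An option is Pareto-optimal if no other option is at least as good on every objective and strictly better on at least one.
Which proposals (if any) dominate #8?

#3: benefit score 87≥62, risk 1≤9, cost 241≤277, time 5≤9 — dominates #8.
Others (#1, #2, #4, #5, #6, #7, #9, #10, #11) are each worse than #8 on at least one objective.

#3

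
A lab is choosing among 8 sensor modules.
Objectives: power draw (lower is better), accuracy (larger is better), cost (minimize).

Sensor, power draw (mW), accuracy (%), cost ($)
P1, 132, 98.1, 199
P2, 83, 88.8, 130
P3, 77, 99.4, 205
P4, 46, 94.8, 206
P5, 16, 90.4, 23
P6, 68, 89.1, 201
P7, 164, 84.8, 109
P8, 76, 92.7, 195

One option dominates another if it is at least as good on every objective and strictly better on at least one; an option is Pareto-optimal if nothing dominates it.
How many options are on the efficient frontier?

5

P1: not dominated.
P2: dominated by P5 (power draw 16≤83, accuracy 90.4≥88.8, cost 23≤130).
P3: not dominated (best accuracy).
P4: not dominated.
P5: not dominated (best power draw).
P6: dominated by P5 (power draw 16≤68, accuracy 90.4≥89.1, cost 23≤201).
P7: dominated by P5 (power draw 16≤164, accuracy 90.4≥84.8, cost 23≤109).
P8: not dominated.
Pareto-optimal: P1, P3, P4, P5, P8 → 5.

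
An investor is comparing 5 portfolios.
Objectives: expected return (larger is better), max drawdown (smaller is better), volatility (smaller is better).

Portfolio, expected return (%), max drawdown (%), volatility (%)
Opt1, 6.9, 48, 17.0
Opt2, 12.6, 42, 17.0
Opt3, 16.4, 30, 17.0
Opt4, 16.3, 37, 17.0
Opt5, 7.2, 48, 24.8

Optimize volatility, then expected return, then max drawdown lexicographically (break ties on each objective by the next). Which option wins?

Opt3

First minimize volatility: best is 17.0, kept {Opt1, Opt2, Opt3, Opt4}.
Then maximize expected return: best is 16.4, kept {Opt3}.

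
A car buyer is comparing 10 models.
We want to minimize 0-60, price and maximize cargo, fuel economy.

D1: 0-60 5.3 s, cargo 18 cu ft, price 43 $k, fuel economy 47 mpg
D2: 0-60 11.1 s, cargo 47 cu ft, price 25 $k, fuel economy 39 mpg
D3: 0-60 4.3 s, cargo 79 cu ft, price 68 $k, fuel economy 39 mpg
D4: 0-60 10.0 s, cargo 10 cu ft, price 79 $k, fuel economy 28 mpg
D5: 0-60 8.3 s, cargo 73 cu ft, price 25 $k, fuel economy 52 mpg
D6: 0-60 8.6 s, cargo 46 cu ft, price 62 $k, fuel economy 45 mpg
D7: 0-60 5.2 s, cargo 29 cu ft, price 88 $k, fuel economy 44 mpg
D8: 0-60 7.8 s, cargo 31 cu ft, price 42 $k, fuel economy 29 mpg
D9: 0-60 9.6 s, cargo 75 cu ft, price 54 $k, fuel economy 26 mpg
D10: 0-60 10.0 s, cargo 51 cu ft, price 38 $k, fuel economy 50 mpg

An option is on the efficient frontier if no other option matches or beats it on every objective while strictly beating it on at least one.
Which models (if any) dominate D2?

D5

D5: 0-60 8.3≤11.1, cargo 73≥47, price 25≤25, fuel economy 52≥39 — dominates D2.
Others (D1, D3, D4, D6, D7, D8, D9, D10) are each worse than D2 on at least one objective.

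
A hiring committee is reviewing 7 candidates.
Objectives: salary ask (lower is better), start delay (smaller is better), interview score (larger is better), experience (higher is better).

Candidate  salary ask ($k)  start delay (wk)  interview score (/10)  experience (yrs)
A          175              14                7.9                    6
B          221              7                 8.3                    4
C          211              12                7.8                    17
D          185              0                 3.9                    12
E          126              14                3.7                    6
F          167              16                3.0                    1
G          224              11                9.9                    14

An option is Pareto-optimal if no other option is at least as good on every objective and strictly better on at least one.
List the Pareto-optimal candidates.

A: not dominated.
B: not dominated.
C: not dominated (best experience).
D: not dominated (best start delay).
E: not dominated (best salary ask).
F: dominated by E (salary ask 126≤167, start delay 14≤16, interview score 3.7≥3.0, experience 6≥1).
G: not dominated (best interview score).

A, B, C, D, E, G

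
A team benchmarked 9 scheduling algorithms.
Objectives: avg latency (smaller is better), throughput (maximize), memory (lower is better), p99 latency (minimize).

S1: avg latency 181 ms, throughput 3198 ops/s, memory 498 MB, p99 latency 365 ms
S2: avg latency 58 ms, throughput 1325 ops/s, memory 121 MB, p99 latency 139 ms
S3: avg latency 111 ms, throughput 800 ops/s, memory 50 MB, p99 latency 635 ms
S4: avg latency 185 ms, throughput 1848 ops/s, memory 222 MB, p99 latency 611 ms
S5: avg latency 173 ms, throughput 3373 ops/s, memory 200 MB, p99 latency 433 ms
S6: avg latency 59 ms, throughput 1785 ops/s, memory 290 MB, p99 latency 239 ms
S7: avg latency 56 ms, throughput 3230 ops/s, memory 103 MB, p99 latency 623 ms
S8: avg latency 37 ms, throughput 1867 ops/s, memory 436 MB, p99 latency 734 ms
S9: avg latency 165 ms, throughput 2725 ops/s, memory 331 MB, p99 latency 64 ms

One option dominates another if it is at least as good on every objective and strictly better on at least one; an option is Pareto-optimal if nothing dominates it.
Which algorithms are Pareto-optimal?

S1: not dominated.
S2: not dominated.
S3: not dominated (best memory).
S4: dominated by S5 (avg latency 173≤185, throughput 3373≥1848, memory 200≤222, p99 latency 433≤611).
S5: not dominated (best throughput).
S6: not dominated.
S7: not dominated.
S8: not dominated (best avg latency).
S9: not dominated (best p99 latency).

S1, S2, S3, S5, S6, S7, S8, S9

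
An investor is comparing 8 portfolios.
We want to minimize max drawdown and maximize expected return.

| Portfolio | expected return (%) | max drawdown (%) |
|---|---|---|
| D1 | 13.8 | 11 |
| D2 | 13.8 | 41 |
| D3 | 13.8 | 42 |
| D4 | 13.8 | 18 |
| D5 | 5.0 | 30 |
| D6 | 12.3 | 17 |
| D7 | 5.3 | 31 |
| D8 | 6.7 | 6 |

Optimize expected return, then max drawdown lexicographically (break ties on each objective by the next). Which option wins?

First maximize expected return: best is 13.8, kept {D1, D2, D3, D4}.
Then minimize max drawdown: best is 11, kept {D1}.

D1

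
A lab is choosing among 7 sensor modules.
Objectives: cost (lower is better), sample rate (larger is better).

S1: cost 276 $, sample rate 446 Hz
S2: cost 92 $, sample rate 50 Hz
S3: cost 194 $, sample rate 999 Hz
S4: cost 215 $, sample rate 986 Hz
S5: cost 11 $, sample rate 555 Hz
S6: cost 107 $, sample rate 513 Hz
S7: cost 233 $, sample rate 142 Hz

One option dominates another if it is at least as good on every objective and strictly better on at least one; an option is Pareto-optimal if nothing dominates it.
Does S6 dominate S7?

Yes

S6 vs S7: cost 107≤233, sample rate 513≥142 — S6 is at least as good on every objective with at least one strict improvement.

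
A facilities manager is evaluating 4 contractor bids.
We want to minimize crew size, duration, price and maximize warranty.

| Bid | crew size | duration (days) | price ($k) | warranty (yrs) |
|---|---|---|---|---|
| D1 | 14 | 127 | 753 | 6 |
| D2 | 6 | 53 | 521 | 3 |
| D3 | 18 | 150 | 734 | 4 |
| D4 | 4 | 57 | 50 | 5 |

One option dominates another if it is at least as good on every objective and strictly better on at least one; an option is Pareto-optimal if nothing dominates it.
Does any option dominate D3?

D4 vs D3: crew size 4≤18, duration 57≤150, price 50≤734, warranty 5≥4 — D4 is at least as good on every objective and strictly better on at least one, so D4 dominates D3.

Yes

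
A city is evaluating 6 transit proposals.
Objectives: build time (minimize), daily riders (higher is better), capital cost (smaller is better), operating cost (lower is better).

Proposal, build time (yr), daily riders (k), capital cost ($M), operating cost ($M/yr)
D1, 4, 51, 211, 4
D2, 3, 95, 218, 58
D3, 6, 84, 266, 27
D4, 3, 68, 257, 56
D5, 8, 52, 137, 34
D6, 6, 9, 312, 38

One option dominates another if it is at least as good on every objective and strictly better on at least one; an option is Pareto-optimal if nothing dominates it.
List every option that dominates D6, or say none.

D1, D3

D1: build time 4≤6, daily riders 51≥9, capital cost 211≤312, operating cost 4≤38 — dominates D6.
D3: build time 6≤6, daily riders 84≥9, capital cost 266≤312, operating cost 27≤38 — dominates D6.
Others (D2, D4, D5) are each worse than D6 on at least one objective.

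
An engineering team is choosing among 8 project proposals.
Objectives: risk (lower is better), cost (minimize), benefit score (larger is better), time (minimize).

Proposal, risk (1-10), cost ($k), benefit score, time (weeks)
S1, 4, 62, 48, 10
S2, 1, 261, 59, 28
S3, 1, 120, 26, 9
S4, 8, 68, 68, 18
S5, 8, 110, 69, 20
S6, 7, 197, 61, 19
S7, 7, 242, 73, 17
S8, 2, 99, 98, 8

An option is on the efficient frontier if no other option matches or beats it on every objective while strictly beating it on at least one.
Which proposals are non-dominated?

S1: not dominated (best cost).
S2: not dominated.
S3: not dominated.
S4: not dominated.
S5: dominated by S8 (risk 2≤8, cost 99≤110, benefit score 98≥69, time 8≤20).
S6: dominated by S8 (risk 2≤7, cost 99≤197, benefit score 98≥61, time 8≤19).
S7: dominated by S8 (risk 2≤7, cost 99≤242, benefit score 98≥73, time 8≤17).
S8: not dominated (best benefit score).

S1, S2, S3, S4, S8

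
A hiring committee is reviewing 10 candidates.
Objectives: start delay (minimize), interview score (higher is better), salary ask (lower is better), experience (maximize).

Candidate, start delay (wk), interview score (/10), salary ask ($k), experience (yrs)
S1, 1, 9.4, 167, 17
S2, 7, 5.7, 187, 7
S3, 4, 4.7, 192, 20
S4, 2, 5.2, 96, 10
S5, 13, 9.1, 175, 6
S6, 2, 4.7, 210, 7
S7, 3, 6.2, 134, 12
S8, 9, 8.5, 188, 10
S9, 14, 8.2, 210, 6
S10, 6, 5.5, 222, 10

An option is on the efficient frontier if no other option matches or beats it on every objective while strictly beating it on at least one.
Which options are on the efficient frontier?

S1, S3, S4, S7

S1: not dominated (best start delay).
S2: dominated by S1 (start delay 1≤7, interview score 9.4≥5.7, salary ask 167≤187, experience 17≥7).
S3: not dominated (best experience).
S4: not dominated (best salary ask).
S5: dominated by S1 (start delay 1≤13, interview score 9.4≥9.1, salary ask 167≤175, experience 17≥6).
S6: dominated by S1 (start delay 1≤2, interview score 9.4≥4.7, salary ask 167≤210, experience 17≥7).
S7: not dominated.
S8: dominated by S1 (start delay 1≤9, interview score 9.4≥8.5, salary ask 167≤188, experience 17≥10).
S9: dominated by S1 (start delay 1≤14, interview score 9.4≥8.2, salary ask 167≤210, experience 17≥6).
S10: dominated by S1 (start delay 1≤6, interview score 9.4≥5.5, salary ask 167≤222, experience 17≥10).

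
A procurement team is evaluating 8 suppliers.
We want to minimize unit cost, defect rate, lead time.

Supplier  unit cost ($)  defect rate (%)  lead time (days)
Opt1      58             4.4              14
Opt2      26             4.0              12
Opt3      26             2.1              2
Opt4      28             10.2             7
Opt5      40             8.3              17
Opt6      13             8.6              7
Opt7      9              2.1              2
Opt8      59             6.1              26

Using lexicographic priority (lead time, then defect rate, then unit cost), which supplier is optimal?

First minimize lead time: best is 2, kept {Opt3, Opt7}.
Then minimize defect rate: best is 2.1, kept {Opt3, Opt7}.
Then minimize unit cost: best is 9, kept {Opt7}.

Opt7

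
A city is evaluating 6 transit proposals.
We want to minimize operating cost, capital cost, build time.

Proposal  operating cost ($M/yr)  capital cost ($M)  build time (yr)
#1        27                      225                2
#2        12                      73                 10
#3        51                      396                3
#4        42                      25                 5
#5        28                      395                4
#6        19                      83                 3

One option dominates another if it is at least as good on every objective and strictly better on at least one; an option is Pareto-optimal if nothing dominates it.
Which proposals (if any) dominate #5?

#1, #6

#1: operating cost 27≤28, capital cost 225≤395, build time 2≤4 — dominates #5.
#6: operating cost 19≤28, capital cost 83≤395, build time 3≤4 — dominates #5.
Others (#2, #3, #4) are each worse than #5 on at least one objective.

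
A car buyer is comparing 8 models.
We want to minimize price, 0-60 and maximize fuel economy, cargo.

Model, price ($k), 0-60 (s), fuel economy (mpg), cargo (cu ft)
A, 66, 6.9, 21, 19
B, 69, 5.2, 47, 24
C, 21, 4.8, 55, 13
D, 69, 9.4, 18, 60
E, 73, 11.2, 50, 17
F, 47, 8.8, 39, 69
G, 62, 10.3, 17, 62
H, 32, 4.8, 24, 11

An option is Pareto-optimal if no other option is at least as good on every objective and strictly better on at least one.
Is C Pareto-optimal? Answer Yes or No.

A: worse on price (66 vs 21).
B: worse on price (69 vs 21).
D: worse on price (69 vs 21).
E: worse on price (73 vs 21).
F: worse on price (47 vs 21).
G: worse on price (62 vs 21).
H: worse on price (32 vs 21).
No option is at least as good as C on every objective and strictly better on one.

Yes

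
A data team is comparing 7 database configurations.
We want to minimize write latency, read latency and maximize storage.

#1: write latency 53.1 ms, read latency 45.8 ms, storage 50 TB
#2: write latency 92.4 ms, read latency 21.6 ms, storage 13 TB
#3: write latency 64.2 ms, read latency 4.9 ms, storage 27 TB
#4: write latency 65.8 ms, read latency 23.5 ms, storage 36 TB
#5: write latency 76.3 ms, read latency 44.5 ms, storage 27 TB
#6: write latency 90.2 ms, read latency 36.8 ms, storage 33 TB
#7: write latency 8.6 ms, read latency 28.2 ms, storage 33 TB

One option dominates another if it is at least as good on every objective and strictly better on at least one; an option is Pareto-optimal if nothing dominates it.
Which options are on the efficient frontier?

#1: not dominated (best storage).
#2: dominated by #3 (write latency 64.2≤92.4, read latency 4.9≤21.6, storage 27≥13).
#3: not dominated (best read latency).
#4: not dominated.
#5: dominated by #3 (write latency 64.2≤76.3, read latency 4.9≤44.5, storage 27≥27).
#6: dominated by #4 (write latency 65.8≤90.2, read latency 23.5≤36.8, storage 36≥33).
#7: not dominated (best write latency).

#1, #3, #4, #7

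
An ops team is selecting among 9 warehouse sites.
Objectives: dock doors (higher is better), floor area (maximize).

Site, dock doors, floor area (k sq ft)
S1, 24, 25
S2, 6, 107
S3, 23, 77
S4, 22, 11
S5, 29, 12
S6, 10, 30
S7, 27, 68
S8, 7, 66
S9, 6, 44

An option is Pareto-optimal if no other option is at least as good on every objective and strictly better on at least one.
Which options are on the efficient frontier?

S2, S3, S5, S7

S1: dominated by S7 (dock doors 27≥24, floor area 68≥25).
S2: not dominated (best floor area).
S3: not dominated.
S4: dominated by S1 (dock doors 24≥22, floor area 25≥11).
S5: not dominated (best dock doors).
S6: dominated by S3 (dock doors 23≥10, floor area 77≥30).
S7: not dominated.
S8: dominated by S3 (dock doors 23≥7, floor area 77≥66).
S9: dominated by S2 (dock doors 6≥6, floor area 107≥44).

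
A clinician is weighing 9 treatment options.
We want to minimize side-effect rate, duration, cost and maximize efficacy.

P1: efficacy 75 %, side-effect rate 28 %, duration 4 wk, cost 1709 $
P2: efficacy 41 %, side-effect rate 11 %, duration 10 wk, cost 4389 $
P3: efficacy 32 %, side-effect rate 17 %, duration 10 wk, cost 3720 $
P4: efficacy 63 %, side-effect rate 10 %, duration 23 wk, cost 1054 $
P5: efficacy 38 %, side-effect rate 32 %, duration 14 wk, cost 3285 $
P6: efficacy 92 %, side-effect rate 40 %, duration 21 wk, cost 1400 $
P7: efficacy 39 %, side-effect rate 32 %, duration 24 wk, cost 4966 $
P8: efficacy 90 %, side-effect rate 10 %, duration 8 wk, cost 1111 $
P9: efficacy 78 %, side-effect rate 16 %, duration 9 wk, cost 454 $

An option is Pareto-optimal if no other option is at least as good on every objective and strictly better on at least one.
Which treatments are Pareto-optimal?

P1: not dominated (best duration).
P2: dominated by P8 (efficacy 90≥41, side-effect rate 10≤11, duration 8≤10, cost 1111≤4389).
P3: dominated by P8 (efficacy 90≥32, side-effect rate 10≤17, duration 8≤10, cost 1111≤3720).
P4: not dominated.
P5: dominated by P1 (efficacy 75≥38, side-effect rate 28≤32, duration 4≤14, cost 1709≤3285).
P6: not dominated (best efficacy).
P7: dominated by P1 (efficacy 75≥39, side-effect rate 28≤32, duration 4≤24, cost 1709≤4966).
P8: not dominated.
P9: not dominated (best cost).

P1, P4, P6, P8, P9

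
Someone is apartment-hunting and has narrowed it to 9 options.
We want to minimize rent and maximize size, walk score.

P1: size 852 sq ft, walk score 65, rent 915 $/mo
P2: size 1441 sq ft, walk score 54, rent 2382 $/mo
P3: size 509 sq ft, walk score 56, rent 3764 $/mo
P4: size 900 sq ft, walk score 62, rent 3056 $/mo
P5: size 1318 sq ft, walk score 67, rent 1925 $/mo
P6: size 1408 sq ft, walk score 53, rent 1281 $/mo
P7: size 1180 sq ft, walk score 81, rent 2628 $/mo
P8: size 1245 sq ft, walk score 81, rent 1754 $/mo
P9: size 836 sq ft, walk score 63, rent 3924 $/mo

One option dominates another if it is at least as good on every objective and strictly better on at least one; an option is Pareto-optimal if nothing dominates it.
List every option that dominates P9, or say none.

P1, P5, P7, P8

P1: size 852≥836, walk score 65≥63, rent 915≤3924 — dominates P9.
P5: size 1318≥836, walk score 67≥63, rent 1925≤3924 — dominates P9.
P7: size 1180≥836, walk score 81≥63, rent 2628≤3924 — dominates P9.
P8: size 1245≥836, walk score 81≥63, rent 1754≤3924 — dominates P9.
Others (P2, P3, P4, P6) are each worse than P9 on at least one objective.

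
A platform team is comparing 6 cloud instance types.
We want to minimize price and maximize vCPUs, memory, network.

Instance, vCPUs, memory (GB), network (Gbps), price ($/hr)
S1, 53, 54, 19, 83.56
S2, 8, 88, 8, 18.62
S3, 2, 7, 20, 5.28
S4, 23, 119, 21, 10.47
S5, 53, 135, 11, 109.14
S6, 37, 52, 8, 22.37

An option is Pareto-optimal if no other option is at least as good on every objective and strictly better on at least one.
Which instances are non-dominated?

S1: not dominated.
S2: dominated by S4 (vCPUs 23≥8, memory 119≥88, network 21≥8, price 10.47≤18.62).
S3: not dominated (best price).
S4: not dominated (best network).
S5: not dominated (best memory).
S6: not dominated.

S1, S3, S4, S5, S6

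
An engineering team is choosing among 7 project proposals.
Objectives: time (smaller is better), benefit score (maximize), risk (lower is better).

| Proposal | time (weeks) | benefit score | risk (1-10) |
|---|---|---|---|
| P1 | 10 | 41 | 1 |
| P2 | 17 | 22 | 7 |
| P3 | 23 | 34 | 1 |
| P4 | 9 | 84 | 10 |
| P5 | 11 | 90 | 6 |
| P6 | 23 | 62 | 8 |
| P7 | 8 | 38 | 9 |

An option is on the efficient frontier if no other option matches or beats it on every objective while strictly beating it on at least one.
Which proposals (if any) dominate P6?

P5: time 11≤23, benefit score 90≥62, risk 6≤8 — dominates P6.
Others (P1, P2, P3, P4, P7) are each worse than P6 on at least one objective.

P5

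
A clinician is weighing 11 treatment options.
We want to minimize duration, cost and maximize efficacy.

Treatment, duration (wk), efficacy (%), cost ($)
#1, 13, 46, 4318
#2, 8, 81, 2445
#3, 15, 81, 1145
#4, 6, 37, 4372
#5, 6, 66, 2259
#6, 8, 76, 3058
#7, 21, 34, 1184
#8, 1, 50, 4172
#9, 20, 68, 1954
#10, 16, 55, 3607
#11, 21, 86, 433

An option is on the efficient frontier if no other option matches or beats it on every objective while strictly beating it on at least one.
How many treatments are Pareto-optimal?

#1: dominated by #2 (duration 8≤13, efficacy 81≥46, cost 2445≤4318).
#2: not dominated.
#3: not dominated.
#4: dominated by #5 (duration 6≤6, efficacy 66≥37, cost 2259≤4372).
#5: not dominated.
#6: dominated by #2 (duration 8≤8, efficacy 81≥76, cost 2445≤3058).
#7: dominated by #3 (duration 15≤21, efficacy 81≥34, cost 1145≤1184).
#8: not dominated (best duration).
#9: dominated by #3 (duration 15≤20, efficacy 81≥68, cost 1145≤1954).
#10: dominated by #2 (duration 8≤16, efficacy 81≥55, cost 2445≤3607).
#11: not dominated (best efficacy).
Pareto-optimal: #2, #3, #5, #8, #11 → 5.

5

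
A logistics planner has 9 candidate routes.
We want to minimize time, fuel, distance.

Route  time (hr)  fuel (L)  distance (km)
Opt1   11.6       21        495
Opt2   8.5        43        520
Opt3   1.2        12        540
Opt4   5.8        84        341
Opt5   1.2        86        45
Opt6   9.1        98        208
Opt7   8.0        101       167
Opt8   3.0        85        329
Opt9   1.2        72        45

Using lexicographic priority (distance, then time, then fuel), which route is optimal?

First minimize distance: best is 45, kept {Opt5, Opt9}.
Then minimize time: best is 1.2, kept {Opt5, Opt9}.
Then minimize fuel: best is 72, kept {Opt9}.

Opt9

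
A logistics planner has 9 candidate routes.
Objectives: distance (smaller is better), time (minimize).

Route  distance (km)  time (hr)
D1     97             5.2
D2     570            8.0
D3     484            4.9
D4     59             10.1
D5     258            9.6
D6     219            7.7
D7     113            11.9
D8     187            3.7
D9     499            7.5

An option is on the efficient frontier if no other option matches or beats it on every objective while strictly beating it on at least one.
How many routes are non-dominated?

3

D1: not dominated.
D2: dominated by D1 (distance 97≤570, time 5.2≤8.0).
D3: dominated by D8 (distance 187≤484, time 3.7≤4.9).
D4: not dominated (best distance).
D5: dominated by D1 (distance 97≤258, time 5.2≤9.6).
D6: dominated by D1 (distance 97≤219, time 5.2≤7.7).
D7: dominated by D1 (distance 97≤113, time 5.2≤11.9).
D8: not dominated (best time).
D9: dominated by D1 (distance 97≤499, time 5.2≤7.5).
Pareto-optimal: D1, D4, D8 → 3.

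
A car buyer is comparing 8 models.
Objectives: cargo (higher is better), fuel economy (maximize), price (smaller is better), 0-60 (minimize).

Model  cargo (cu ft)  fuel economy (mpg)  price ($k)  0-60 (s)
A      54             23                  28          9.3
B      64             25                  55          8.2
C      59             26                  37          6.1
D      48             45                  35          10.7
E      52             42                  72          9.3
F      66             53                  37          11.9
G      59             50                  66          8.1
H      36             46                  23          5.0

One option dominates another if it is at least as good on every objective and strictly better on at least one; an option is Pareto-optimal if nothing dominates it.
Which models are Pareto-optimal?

A, B, C, D, F, G, H

A: not dominated.
B: not dominated.
C: not dominated.
D: not dominated.
E: dominated by G (cargo 59≥52, fuel economy 50≥42, price 66≤72, 0-60 8.1≤9.3).
F: not dominated (best cargo).
G: not dominated.
H: not dominated (best price).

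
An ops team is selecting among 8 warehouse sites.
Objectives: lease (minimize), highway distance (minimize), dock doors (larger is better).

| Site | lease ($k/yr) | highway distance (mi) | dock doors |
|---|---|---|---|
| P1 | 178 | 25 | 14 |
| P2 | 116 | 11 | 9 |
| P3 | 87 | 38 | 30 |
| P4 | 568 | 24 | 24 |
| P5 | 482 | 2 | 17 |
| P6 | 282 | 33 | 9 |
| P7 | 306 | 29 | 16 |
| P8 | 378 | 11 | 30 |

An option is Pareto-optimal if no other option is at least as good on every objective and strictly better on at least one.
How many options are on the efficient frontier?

P1: not dominated.
P2: not dominated.
P3: not dominated (best lease).
P4: dominated by P8 (lease 378≤568, highway distance 11≤24, dock doors 30≥24).
P5: not dominated (best highway distance).
P6: dominated by P1 (lease 178≤282, highway distance 25≤33, dock doors 14≥9).
P7: not dominated.
P8: not dominated.
Pareto-optimal: P1, P2, P3, P5, P7, P8 → 6.

6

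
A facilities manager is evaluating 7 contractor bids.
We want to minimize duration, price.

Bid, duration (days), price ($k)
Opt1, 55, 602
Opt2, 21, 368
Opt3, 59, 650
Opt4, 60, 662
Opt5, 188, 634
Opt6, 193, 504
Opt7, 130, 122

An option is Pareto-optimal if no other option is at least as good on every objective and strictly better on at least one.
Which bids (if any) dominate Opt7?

none

Opt1: worse on price (602 vs 122).
Opt2: worse on price (368 vs 122).
Opt3: worse on price (650 vs 122).
Opt4: worse on price (662 vs 122).
Opt5: worse on duration (188 vs 130).
Opt6: worse on duration (193 vs 130).
No option dominates Opt7.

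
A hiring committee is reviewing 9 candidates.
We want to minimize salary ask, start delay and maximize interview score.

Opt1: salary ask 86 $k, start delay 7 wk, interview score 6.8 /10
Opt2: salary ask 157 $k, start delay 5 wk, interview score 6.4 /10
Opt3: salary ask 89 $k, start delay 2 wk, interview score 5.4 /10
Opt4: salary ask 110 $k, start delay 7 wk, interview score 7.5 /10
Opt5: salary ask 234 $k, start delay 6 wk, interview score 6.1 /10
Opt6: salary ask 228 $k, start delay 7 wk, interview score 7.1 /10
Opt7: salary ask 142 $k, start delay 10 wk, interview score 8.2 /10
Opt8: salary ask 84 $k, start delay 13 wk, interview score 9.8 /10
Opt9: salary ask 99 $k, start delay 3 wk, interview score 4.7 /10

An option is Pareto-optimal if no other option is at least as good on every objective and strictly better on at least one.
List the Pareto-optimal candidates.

Opt1, Opt2, Opt3, Opt4, Opt7, Opt8

Opt1: not dominated.
Opt2: not dominated.
Opt3: not dominated (best start delay).
Opt4: not dominated.
Opt5: dominated by Opt2 (salary ask 157≤234, start delay 5≤6, interview score 6.4≥6.1).
Opt6: dominated by Opt4 (salary ask 110≤228, start delay 7≤7, interview score 7.5≥7.1).
Opt7: not dominated.
Opt8: not dominated (best salary ask).
Opt9: dominated by Opt3 (salary ask 89≤99, start delay 2≤3, interview score 5.4≥4.7).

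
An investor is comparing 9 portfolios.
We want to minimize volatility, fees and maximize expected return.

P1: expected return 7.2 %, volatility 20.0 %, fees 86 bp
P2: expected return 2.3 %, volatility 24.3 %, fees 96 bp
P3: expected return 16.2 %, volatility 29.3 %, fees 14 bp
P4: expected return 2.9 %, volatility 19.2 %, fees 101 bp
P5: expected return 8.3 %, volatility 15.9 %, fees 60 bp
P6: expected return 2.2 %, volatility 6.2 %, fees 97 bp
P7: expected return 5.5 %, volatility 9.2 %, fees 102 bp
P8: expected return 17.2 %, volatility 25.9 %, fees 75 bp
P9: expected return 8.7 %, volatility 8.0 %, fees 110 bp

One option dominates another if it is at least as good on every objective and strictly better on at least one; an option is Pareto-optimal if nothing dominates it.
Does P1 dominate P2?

P1 vs P2: expected return 7.2≥2.3, volatility 20.0≤24.3, fees 86≤96 — P1 is at least as good on every objective with at least one strict improvement.

Yes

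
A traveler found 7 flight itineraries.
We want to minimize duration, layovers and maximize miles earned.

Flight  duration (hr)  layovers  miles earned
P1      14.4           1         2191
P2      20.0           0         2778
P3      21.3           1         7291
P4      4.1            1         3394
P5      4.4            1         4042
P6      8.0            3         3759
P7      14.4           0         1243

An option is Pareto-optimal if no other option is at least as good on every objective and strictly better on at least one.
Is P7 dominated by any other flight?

P1: worse on layovers (1 vs 0).
P2: worse on duration (20.0 vs 14.4).
P3: worse on duration (21.3 vs 14.4).
P4: worse on layovers (1 vs 0).
P5: worse on layovers (1 vs 0).
P6: worse on layovers (3 vs 0).
No option is at least as good as P7 on every objective and strictly better on one.

No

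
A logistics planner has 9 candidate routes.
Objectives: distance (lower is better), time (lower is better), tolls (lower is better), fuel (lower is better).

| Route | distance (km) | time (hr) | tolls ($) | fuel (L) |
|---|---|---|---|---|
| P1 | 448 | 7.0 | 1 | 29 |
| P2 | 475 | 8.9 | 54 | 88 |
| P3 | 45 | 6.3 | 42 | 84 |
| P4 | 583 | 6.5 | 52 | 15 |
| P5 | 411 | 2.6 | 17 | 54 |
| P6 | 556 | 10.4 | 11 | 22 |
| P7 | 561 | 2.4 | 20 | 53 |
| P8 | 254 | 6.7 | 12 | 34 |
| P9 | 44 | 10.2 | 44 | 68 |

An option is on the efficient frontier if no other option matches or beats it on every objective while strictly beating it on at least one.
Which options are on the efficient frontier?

P1, P3, P4, P5, P6, P7, P8, P9

P1: not dominated (best tolls).
P2: dominated by P1 (distance 448≤475, time 7.0≤8.9, tolls 1≤54, fuel 29≤88).
P3: not dominated.
P4: not dominated (best fuel).
P5: not dominated.
P6: not dominated.
P7: not dominated (best time).
P8: not dominated.
P9: not dominated (best distance).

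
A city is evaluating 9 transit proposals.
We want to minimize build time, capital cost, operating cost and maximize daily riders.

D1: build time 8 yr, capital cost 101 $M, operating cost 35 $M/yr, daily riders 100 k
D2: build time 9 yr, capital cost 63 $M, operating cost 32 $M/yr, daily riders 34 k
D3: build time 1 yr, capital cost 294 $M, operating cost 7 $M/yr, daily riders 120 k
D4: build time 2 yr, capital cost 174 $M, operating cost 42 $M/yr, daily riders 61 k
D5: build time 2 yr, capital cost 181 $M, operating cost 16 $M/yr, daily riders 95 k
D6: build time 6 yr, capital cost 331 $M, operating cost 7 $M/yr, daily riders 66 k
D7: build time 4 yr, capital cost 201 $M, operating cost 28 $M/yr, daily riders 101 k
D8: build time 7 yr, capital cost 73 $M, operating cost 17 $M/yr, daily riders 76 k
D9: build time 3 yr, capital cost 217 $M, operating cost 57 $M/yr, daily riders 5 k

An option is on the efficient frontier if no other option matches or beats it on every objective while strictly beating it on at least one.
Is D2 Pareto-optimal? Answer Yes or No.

Yes

D1: worse on capital cost (101 vs 63).
D3: worse on capital cost (294 vs 63).
D4: worse on capital cost (174 vs 63).
D5: worse on capital cost (181 vs 63).
D6: worse on capital cost (331 vs 63).
D7: worse on capital cost (201 vs 63).
D8: worse on capital cost (73 vs 63).
D9: worse on capital cost (217 vs 63).
No option is at least as good as D2 on every objective and strictly better on one.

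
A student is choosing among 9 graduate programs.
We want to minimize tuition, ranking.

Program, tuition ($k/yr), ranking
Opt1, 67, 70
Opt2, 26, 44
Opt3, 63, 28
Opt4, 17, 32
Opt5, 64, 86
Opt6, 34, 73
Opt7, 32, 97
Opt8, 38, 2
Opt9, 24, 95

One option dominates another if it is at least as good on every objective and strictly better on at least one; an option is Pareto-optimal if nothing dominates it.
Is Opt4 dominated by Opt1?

No

Opt1 vs Opt4: Opt1 is worse on tuition (67 vs 17), so it does not dominate Opt4.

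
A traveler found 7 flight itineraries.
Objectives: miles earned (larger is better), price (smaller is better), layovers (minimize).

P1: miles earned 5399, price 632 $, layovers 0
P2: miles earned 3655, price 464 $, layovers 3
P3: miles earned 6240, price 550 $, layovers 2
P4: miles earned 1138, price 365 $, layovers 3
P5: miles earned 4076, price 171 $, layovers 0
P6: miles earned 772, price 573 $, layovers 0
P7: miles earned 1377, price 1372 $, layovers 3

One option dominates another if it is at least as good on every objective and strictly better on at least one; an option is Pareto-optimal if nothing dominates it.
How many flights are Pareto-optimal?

P1: not dominated.
P2: dominated by P5 (miles earned 4076≥3655, price 171≤464, layovers 0≤3).
P3: not dominated (best miles earned).
P4: dominated by P5 (miles earned 4076≥1138, price 171≤365, layovers 0≤3).
P5: not dominated (best price).
P6: dominated by P5 (miles earned 4076≥772, price 171≤573, layovers 0≤0).
P7: dominated by P1 (miles earned 5399≥1377, price 632≤1372, layovers 0≤3).
Pareto-optimal: P1, P3, P5 → 3.

3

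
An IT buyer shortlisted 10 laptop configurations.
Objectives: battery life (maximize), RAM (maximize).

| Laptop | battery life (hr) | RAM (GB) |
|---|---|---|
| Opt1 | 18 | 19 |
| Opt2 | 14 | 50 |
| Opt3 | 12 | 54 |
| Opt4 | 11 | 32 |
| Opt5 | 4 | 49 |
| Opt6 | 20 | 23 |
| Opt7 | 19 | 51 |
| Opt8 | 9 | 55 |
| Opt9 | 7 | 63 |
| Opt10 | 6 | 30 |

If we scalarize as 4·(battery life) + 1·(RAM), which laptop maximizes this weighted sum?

Opt7

Opt1: 4·18 + 1·19 = 91
Opt2: 4·14 + 1·50 = 106
Opt3: 4·12 + 1·54 = 102
Opt4: 4·11 + 1·32 = 76
Opt5: 4·4 + 1·49 = 65
Opt6: 4·20 + 1·23 = 103
Opt7: 4·19 + 1·51 = 127
Opt8: 4·9 + 1·55 = 91
Opt9: 4·7 + 1·63 = 91
Opt10: 4·6 + 1·30 = 54
Highest: Opt7 at 127.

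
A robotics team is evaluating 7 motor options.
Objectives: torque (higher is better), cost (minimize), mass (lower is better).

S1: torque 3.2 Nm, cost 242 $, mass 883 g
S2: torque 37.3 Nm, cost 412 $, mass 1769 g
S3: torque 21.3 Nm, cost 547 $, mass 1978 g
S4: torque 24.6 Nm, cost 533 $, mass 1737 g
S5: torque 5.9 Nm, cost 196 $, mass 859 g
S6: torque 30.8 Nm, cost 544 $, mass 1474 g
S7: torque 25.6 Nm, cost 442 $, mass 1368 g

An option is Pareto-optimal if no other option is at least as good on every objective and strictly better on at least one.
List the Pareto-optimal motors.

S1: dominated by S5 (torque 5.9≥3.2, cost 196≤242, mass 859≤883).
S2: not dominated (best torque).
S3: dominated by S2 (torque 37.3≥21.3, cost 412≤547, mass 1769≤1978).
S4: dominated by S7 (torque 25.6≥24.6, cost 442≤533, mass 1368≤1737).
S5: not dominated (best cost).
S6: not dominated.
S7: not dominated.

S2, S5, S6, S7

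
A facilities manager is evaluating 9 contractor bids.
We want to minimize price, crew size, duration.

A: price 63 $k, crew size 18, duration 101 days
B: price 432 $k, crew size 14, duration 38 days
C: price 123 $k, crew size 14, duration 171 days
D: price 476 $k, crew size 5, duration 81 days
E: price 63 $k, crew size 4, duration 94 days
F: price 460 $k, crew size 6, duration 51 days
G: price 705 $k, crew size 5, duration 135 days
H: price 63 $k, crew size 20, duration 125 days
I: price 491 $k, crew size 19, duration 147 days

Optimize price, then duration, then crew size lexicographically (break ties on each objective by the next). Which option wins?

E

First minimize price: best is 63, kept {A, E, H}.
Then minimize duration: best is 94, kept {E}.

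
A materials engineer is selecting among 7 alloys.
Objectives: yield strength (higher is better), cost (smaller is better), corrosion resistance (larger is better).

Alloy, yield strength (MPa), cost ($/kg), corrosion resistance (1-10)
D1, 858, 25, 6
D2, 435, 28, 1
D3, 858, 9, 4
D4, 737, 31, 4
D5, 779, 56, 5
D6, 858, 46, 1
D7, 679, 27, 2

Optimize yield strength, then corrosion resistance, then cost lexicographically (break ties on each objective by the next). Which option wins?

First maximize yield strength: best is 858, kept {D1, D3, D6}.
Then maximize corrosion resistance: best is 6, kept {D1}.

D1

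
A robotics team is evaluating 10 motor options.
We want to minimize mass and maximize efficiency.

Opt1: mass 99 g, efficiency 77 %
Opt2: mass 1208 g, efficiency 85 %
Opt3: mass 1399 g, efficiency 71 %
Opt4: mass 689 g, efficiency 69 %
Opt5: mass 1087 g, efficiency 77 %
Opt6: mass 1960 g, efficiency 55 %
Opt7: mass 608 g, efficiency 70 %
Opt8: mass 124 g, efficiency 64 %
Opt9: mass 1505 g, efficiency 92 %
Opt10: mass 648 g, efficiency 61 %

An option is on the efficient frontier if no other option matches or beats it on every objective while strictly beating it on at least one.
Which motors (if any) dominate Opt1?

none

Opt2: worse on mass (1208 vs 99).
Opt3: worse on mass (1399 vs 99).
Opt4: worse on mass (689 vs 99).
Opt5: worse on mass (1087 vs 99).
Opt6: worse on mass (1960 vs 99).
Opt7: worse on mass (608 vs 99).
Opt8: worse on mass (124 vs 99).
Opt9: worse on mass (1505 vs 99).
Opt10: worse on mass (648 vs 99).
No option dominates Opt1.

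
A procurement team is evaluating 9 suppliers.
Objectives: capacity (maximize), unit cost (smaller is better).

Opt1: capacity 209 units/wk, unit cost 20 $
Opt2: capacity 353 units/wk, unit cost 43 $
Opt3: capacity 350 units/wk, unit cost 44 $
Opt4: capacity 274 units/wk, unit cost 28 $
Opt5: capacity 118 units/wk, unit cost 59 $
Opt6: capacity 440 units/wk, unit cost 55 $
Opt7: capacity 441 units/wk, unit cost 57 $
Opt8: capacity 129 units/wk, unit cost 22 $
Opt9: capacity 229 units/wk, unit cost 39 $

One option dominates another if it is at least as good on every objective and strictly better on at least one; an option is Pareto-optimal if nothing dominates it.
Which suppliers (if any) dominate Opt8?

Opt1: capacity 209≥129, unit cost 20≤22 — dominates Opt8.
Others (Opt2, Opt3, Opt4, Opt5, Opt6, Opt7, Opt9) are each worse than Opt8 on at least one objective.

Opt1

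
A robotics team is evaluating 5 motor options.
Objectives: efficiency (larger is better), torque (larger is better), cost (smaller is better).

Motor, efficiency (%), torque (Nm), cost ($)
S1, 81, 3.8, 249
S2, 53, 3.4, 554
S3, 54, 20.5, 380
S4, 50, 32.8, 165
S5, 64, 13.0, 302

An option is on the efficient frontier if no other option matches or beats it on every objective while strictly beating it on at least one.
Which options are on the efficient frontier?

S1: not dominated (best efficiency).
S2: dominated by S1 (efficiency 81≥53, torque 3.8≥3.4, cost 249≤554).
S3: not dominated.
S4: not dominated (best torque).
S5: not dominated.

S1, S3, S4, S5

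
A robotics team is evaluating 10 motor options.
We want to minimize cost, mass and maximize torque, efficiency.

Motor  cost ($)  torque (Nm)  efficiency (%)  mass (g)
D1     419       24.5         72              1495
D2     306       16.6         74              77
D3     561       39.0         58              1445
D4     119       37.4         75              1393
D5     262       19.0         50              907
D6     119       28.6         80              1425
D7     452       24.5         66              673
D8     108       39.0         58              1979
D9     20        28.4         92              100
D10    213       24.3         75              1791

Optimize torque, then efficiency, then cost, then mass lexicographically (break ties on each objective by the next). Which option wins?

D8

First maximize torque: best is 39.0, kept {D3, D8}.
Then maximize efficiency: best is 58, kept {D3, D8}.
Then minimize cost: best is 108, kept {D8}.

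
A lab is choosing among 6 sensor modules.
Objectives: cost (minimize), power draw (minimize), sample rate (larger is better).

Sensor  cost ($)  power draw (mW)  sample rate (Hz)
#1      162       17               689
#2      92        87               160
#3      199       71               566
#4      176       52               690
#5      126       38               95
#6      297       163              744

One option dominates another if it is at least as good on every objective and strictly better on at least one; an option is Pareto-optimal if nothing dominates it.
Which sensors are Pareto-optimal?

#1, #2, #4, #5, #6

#1: not dominated (best power draw).
#2: not dominated (best cost).
#3: dominated by #1 (cost 162≤199, power draw 17≤71, sample rate 689≥566).
#4: not dominated.
#5: not dominated.
#6: not dominated (best sample rate).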